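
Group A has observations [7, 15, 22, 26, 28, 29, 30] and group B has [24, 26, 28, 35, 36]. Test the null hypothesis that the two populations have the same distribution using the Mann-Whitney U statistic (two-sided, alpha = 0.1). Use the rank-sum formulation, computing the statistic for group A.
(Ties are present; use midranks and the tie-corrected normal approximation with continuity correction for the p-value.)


Step 1: Combine and sort all 12 observations; assign midranks.
sorted (value, group): (7,X), (15,X), (22,X), (24,Y), (26,X), (26,Y), (28,X), (28,Y), (29,X), (30,X), (35,Y), (36,Y)
ranks: 7->1, 15->2, 22->3, 24->4, 26->5.5, 26->5.5, 28->7.5, 28->7.5, 29->9, 30->10, 35->11, 36->12
Step 2: Rank sum for X: R1 = 1 + 2 + 3 + 5.5 + 7.5 + 9 + 10 = 38.
Step 3: U_X = R1 - n1(n1+1)/2 = 38 - 7*8/2 = 38 - 28 = 10.
       U_Y = n1*n2 - U_X = 35 - 10 = 25.
Step 4: Ties are present, so use the tie-corrected normal approximation (with continuity correction) for the p-value.
Step 5: p-value = 0.253956; compare to alpha = 0.1. fail to reject H0.

U_X = 10, p = 0.253956, fail to reject H0 at alpha = 0.1.


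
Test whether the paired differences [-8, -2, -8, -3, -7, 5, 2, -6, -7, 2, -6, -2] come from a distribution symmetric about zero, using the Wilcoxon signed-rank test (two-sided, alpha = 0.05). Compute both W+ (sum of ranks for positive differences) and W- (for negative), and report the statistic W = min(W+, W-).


Step 1: Drop any zero differences (none here) and take |d_i|.
|d| = [8, 2, 8, 3, 7, 5, 2, 6, 7, 2, 6, 2]
Step 2: Midrank |d_i| (ties get averaged ranks).
ranks: |8|->11.5, |2|->2.5, |8|->11.5, |3|->5, |7|->9.5, |5|->6, |2|->2.5, |6|->7.5, |7|->9.5, |2|->2.5, |6|->7.5, |2|->2.5
Step 3: Attach original signs; sum ranks with positive sign and with negative sign.
W+ = 6 + 2.5 + 2.5 = 11
W- = 11.5 + 2.5 + 11.5 + 5 + 9.5 + 7.5 + 9.5 + 7.5 + 2.5 = 67
(Check: W+ + W- = 78 should equal n(n+1)/2 = 78.)
Step 4: Test statistic W = min(W+, W-) = 11.
Step 5: Ties in |d|, so use the tie-corrected normal approximation.
        E[W] = n(n+1)/4 = 12*13/4 = 39.
        Tie groups: |d|=2 (t=4), |d|=6 (t=2), |d|=7 (t=2), |d|=8 (t=2); sum(t^3 - t) = 78.
        Var[W] = n(n+1)(2n+1)/24 - sum(t^3-t)/48 = 3900/24 - 78/48 = 160.875.
        z = (W - E[W]) / sqrt(Var[W]) = (11 - 39) / 12.6837 = -2.2076.
        Two-sided p = 2*Phi(z) = 0.027275.
Step 6: alpha = 0.05. reject H0.

W+ = 11, W- = 67, W = min = 11, p = 0.027275, reject H0.


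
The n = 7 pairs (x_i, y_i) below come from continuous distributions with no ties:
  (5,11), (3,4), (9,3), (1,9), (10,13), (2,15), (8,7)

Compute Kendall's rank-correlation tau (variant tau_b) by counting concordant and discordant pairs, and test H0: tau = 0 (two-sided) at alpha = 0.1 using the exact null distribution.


Step 1: Enumerate the 21 unordered pairs (i,j) with i<j and classify each by sign(x_j-x_i) * sign(y_j-y_i).
  (1,2):dx=-2,dy=-7->C; (1,3):dx=+4,dy=-8->D; (1,4):dx=-4,dy=-2->C; (1,5):dx=+5,dy=+2->C
  (1,6):dx=-3,dy=+4->D; (1,7):dx=+3,dy=-4->D; (2,3):dx=+6,dy=-1->D; (2,4):dx=-2,dy=+5->D
  (2,5):dx=+7,dy=+9->C; (2,6):dx=-1,dy=+11->D; (2,7):dx=+5,dy=+3->C; (3,4):dx=-8,dy=+6->D
  (3,5):dx=+1,dy=+10->C; (3,6):dx=-7,dy=+12->D; (3,7):dx=-1,dy=+4->D; (4,5):dx=+9,dy=+4->C
  (4,6):dx=+1,dy=+6->C; (4,7):dx=+7,dy=-2->D; (5,6):dx=-8,dy=+2->D; (5,7):dx=-2,dy=-6->C
  (6,7):dx=+6,dy=-8->D
Step 2: C = 9, D = 12, total pairs = 21.
Step 3: tau = (C - D)/(n(n-1)/2) = (9 - 12)/21 = -0.142857.
Step 4: Exact two-sided p-value (enumerate n! = 5040 permutations of y under H0): p = 0.772619.
Step 5: alpha = 0.1. fail to reject H0.

tau_b = -0.1429 (C=9, D=12), p = 0.772619, fail to reject H0.


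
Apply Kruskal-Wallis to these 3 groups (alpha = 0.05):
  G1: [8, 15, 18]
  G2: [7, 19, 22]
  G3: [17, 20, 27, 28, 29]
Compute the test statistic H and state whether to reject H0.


Step 1: Combine all N = 11 observations and assign midranks.
sorted (value, group, rank): (7,G2,1), (8,G1,2), (15,G1,3), (17,G3,4), (18,G1,5), (19,G2,6), (20,G3,7), (22,G2,8), (27,G3,9), (28,G3,10), (29,G3,11)
Step 2: Sum ranks within each group.
R_1 = 10 (n_1 = 3)
R_2 = 15 (n_2 = 3)
R_3 = 41 (n_3 = 5)
Step 3: H = 12/(N(N+1)) * sum(R_i^2/n_i) - 3(N+1)
     = 12/(11*12) * (10^2/3 + 15^2/3 + 41^2/5) - 3*12
     = 0.090909 * 444.533 - 36
     = 4.412121.
Step 4: No ties, so H is used without correction.
Step 5: Under H0, H ~ chi^2(2); p-value = 0.110134.
Step 6: alpha = 0.05. fail to reject H0.

H = 4.4121, df = 2, p = 0.110134, fail to reject H0.


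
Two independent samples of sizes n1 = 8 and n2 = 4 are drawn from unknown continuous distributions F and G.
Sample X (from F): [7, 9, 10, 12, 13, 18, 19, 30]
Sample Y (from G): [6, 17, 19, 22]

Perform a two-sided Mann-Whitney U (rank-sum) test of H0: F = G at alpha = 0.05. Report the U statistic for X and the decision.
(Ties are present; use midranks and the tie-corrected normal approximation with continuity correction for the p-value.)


Step 1: Combine and sort all 12 observations; assign midranks.
sorted (value, group): (6,Y), (7,X), (9,X), (10,X), (12,X), (13,X), (17,Y), (18,X), (19,X), (19,Y), (22,Y), (30,X)
ranks: 6->1, 7->2, 9->3, 10->4, 12->5, 13->6, 17->7, 18->8, 19->9.5, 19->9.5, 22->11, 30->12
Step 2: Rank sum for X: R1 = 2 + 3 + 4 + 5 + 6 + 8 + 9.5 + 12 = 49.5.
Step 3: U_X = R1 - n1(n1+1)/2 = 49.5 - 8*9/2 = 49.5 - 36 = 13.5.
       U_Y = n1*n2 - U_X = 32 - 13.5 = 18.5.
Step 4: Ties are present, so use the tie-corrected normal approximation (with continuity correction) for the p-value.
Step 5: p-value = 0.733647; compare to alpha = 0.05. fail to reject H0.

U_X = 13.5, p = 0.733647, fail to reject H0 at alpha = 0.05.


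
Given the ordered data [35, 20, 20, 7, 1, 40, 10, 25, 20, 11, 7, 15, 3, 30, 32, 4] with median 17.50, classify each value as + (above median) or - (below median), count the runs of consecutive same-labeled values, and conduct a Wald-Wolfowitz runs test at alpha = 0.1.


Step 1: Compute median = 17.50; label A = above, B = below.
Labels in order: AAABBABAABBBBAAB  (n_A = 8, n_B = 8)
Step 2: Count runs R = 8.
Step 3: Under H0 (random ordering), E[R] = 2*n_A*n_B/(n_A+n_B) + 1 = 2*8*8/16 + 1 = 9.0000.
        Var[R] = 2*n_A*n_B*(2*n_A*n_B - n_A - n_B) / ((n_A+n_B)^2 * (n_A+n_B-1)) = 14336/3840 = 3.7333.
        SD[R] = 1.9322.
Step 4: Continuity-corrected z = (R + 0.5 - E[R]) / SD[R] = (8 + 0.5 - 9.0000) / 1.9322 = -0.2588.
Step 5: Two-sided p-value via normal approximation = 2*(1 - Phi(|z|)) = 0.795809.
Step 6: alpha = 0.1. fail to reject H0.

R = 8, z = -0.2588, p = 0.795809, fail to reject H0.


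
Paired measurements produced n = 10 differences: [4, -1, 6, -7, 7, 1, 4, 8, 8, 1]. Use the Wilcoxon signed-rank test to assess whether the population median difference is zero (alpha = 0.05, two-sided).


Step 1: Drop any zero differences (none here) and take |d_i|.
|d| = [4, 1, 6, 7, 7, 1, 4, 8, 8, 1]
Step 2: Midrank |d_i| (ties get averaged ranks).
ranks: |4|->4.5, |1|->2, |6|->6, |7|->7.5, |7|->7.5, |1|->2, |4|->4.5, |8|->9.5, |8|->9.5, |1|->2
Step 3: Attach original signs; sum ranks with positive sign and with negative sign.
W+ = 4.5 + 6 + 7.5 + 2 + 4.5 + 9.5 + 9.5 + 2 = 45.5
W- = 2 + 7.5 = 9.5
(Check: W+ + W- = 55 should equal n(n+1)/2 = 55.)
Step 4: Test statistic W = min(W+, W-) = 9.5.
Step 5: Ties in |d|, so use the tie-corrected normal approximation.
        E[W] = n(n+1)/4 = 10*11/4 = 27.5.
        Tie groups: |d|=1 (t=3), |d|=4 (t=2), |d|=7 (t=2), |d|=8 (t=2); sum(t^3 - t) = 42.
        Var[W] = n(n+1)(2n+1)/24 - sum(t^3-t)/48 = 2310/24 - 42/48 = 95.375.
        z = (W - E[W]) / sqrt(Var[W]) = (9.5 - 27.5) / 9.7660 = -1.8431.
        Two-sided p = 2*Phi(z) = 0.065310.
Step 6: alpha = 0.05. fail to reject H0.

W+ = 45.5, W- = 9.5, W = min = 9.5, p = 0.065310, fail to reject H0.


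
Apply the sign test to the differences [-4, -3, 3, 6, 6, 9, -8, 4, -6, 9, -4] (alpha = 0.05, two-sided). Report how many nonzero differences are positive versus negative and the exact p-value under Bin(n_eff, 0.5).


Step 1: Discard zero differences. Original n = 11; n_eff = number of nonzero differences = 11.
Nonzero differences (with sign): -4, -3, +3, +6, +6, +9, -8, +4, -6, +9, -4
Step 2: Count signs: positive = 6, negative = 5.
Step 3: Under H0: P(positive) = 0.5, so the number of positives S ~ Bin(11, 0.5).
Step 4: Two-sided exact p-value = sum of Bin(11,0.5) probabilities at or below the observed probability = 1.000000.
Step 5: alpha = 0.05. fail to reject H0.

n_eff = 11, pos = 6, neg = 5, p = 1.000000, fail to reject H0.


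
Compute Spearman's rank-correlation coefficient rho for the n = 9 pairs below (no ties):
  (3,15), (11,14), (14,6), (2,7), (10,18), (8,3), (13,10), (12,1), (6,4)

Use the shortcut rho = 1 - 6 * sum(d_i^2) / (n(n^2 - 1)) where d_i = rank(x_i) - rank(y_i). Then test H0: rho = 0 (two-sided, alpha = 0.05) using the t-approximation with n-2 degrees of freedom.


Step 1: Rank x and y separately (midranks; no ties here).
rank(x): 3->2, 11->6, 14->9, 2->1, 10->5, 8->4, 13->8, 12->7, 6->3
rank(y): 15->8, 14->7, 6->4, 7->5, 18->9, 3->2, 10->6, 1->1, 4->3
Step 2: d_i = R_x(i) - R_y(i); compute d_i^2.
  (2-8)^2=36, (6-7)^2=1, (9-4)^2=25, (1-5)^2=16, (5-9)^2=16, (4-2)^2=4, (8-6)^2=4, (7-1)^2=36, (3-3)^2=0
sum(d^2) = 138.
Step 3: rho = 1 - 6*138 / (9*(9^2 - 1)) = 1 - 828/720 = -0.150000.
Step 4: Under H0, t = rho * sqrt((n-2)/(1-rho^2)) = -0.4014 ~ t(7).
Step 5: Two-sided p-value from the t-distribution with 7 df = 0.700094.
Step 6: alpha = 0.05. fail to reject H0.

rho = -0.1500, p = 0.700094, fail to reject H0 at alpha = 0.05.


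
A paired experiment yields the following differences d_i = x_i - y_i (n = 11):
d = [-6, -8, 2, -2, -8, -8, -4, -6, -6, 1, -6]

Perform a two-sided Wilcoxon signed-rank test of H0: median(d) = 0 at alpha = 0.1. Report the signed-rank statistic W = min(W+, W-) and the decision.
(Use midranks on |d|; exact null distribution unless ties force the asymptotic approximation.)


Step 1: Drop any zero differences (none here) and take |d_i|.
|d| = [6, 8, 2, 2, 8, 8, 4, 6, 6, 1, 6]
Step 2: Midrank |d_i| (ties get averaged ranks).
ranks: |6|->6.5, |8|->10, |2|->2.5, |2|->2.5, |8|->10, |8|->10, |4|->4, |6|->6.5, |6|->6.5, |1|->1, |6|->6.5
Step 3: Attach original signs; sum ranks with positive sign and with negative sign.
W+ = 2.5 + 1 = 3.5
W- = 6.5 + 10 + 2.5 + 10 + 10 + 4 + 6.5 + 6.5 + 6.5 = 62.5
(Check: W+ + W- = 66 should equal n(n+1)/2 = 66.)
Step 4: Test statistic W = min(W+, W-) = 3.5.
Step 5: Ties in |d|, so use the tie-corrected normal approximation.
        E[W] = n(n+1)/4 = 11*12/4 = 33.
        Tie groups: |d|=2 (t=2), |d|=6 (t=4), |d|=8 (t=3); sum(t^3 - t) = 90.
        Var[W] = n(n+1)(2n+1)/24 - sum(t^3-t)/48 = 3036/24 - 90/48 = 124.625.
        z = (W - E[W]) / sqrt(Var[W]) = (3.5 - 33) / 11.1636 = -2.6425.
        Two-sided p = 2*Phi(z) = 0.008229.
Step 6: alpha = 0.1. reject H0.

W+ = 3.5, W- = 62.5, W = min = 3.5, p = 0.008229, reject H0.


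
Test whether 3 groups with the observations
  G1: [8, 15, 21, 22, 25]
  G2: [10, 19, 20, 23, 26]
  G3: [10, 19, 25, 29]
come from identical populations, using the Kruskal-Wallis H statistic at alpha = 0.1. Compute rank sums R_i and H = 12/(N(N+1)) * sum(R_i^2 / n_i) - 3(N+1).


Step 1: Combine all N = 14 observations and assign midranks.
sorted (value, group, rank): (8,G1,1), (10,G2,2.5), (10,G3,2.5), (15,G1,4), (19,G2,5.5), (19,G3,5.5), (20,G2,7), (21,G1,8), (22,G1,9), (23,G2,10), (25,G1,11.5), (25,G3,11.5), (26,G2,13), (29,G3,14)
Step 2: Sum ranks within each group.
R_1 = 33.5 (n_1 = 5)
R_2 = 38 (n_2 = 5)
R_3 = 33.5 (n_3 = 4)
Step 3: H = 12/(N(N+1)) * sum(R_i^2/n_i) - 3(N+1)
     = 12/(14*15) * (33.5^2/5 + 38^2/5 + 33.5^2/4) - 3*15
     = 0.057143 * 793.812 - 45
     = 0.360714.
Step 4: Ties present; correction factor C = 1 - 18/(14^3 - 14) = 0.993407. Corrected H = 0.360714 / 0.993407 = 0.363108.
Step 5: Under H0, H ~ chi^2(2); p-value = 0.833973.
Step 6: alpha = 0.1. fail to reject H0.

H = 0.3631, df = 2, p = 0.833973, fail to reject H0.


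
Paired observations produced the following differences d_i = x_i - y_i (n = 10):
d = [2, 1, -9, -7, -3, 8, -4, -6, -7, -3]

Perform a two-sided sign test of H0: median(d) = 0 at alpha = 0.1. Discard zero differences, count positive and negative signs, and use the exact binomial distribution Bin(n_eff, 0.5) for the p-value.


Step 1: Discard zero differences. Original n = 10; n_eff = number of nonzero differences = 10.
Nonzero differences (with sign): +2, +1, -9, -7, -3, +8, -4, -6, -7, -3
Step 2: Count signs: positive = 3, negative = 7.
Step 3: Under H0: P(positive) = 0.5, so the number of positives S ~ Bin(10, 0.5).
Step 4: Two-sided exact p-value = sum of Bin(10,0.5) probabilities at or below the observed probability = 0.343750.
Step 5: alpha = 0.1. fail to reject H0.

n_eff = 10, pos = 3, neg = 7, p = 0.343750, fail to reject H0.


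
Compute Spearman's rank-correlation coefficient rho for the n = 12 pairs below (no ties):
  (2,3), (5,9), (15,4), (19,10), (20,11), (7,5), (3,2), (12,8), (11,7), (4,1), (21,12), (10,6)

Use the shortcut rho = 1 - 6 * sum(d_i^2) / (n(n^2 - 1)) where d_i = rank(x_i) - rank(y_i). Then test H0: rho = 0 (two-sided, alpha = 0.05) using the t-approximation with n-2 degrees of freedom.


Step 1: Rank x and y separately (midranks; no ties here).
rank(x): 2->1, 5->4, 15->9, 19->10, 20->11, 7->5, 3->2, 12->8, 11->7, 4->3, 21->12, 10->6
rank(y): 3->3, 9->9, 4->4, 10->10, 11->11, 5->5, 2->2, 8->8, 7->7, 1->1, 12->12, 6->6
Step 2: d_i = R_x(i) - R_y(i); compute d_i^2.
  (1-3)^2=4, (4-9)^2=25, (9-4)^2=25, (10-10)^2=0, (11-11)^2=0, (5-5)^2=0, (2-2)^2=0, (8-8)^2=0, (7-7)^2=0, (3-1)^2=4, (12-12)^2=0, (6-6)^2=0
sum(d^2) = 58.
Step 3: rho = 1 - 6*58 / (12*(12^2 - 1)) = 1 - 348/1716 = 0.797203.
Step 4: Under H0, t = rho * sqrt((n-2)/(1-rho^2)) = 4.1758 ~ t(10).
Step 5: Two-sided p-value from the t-distribution with 10 df = 0.001900.
Step 6: alpha = 0.05. reject H0.

rho = 0.7972, p = 0.001900, reject H0 at alpha = 0.05.


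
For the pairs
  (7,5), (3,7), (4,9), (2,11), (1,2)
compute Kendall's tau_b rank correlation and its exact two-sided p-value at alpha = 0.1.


Step 1: Enumerate the 10 unordered pairs (i,j) with i<j and classify each by sign(x_j-x_i) * sign(y_j-y_i).
  (1,2):dx=-4,dy=+2->D; (1,3):dx=-3,dy=+4->D; (1,4):dx=-5,dy=+6->D; (1,5):dx=-6,dy=-3->C
  (2,3):dx=+1,dy=+2->C; (2,4):dx=-1,dy=+4->D; (2,5):dx=-2,dy=-5->C; (3,4):dx=-2,dy=+2->D
  (3,5):dx=-3,dy=-7->C; (4,5):dx=-1,dy=-9->C
Step 2: C = 5, D = 5, total pairs = 10.
Step 3: tau = (C - D)/(n(n-1)/2) = (5 - 5)/10 = 0.000000.
Step 4: Exact two-sided p-value (enumerate n! = 120 permutations of y under H0): p = 1.000000.
Step 5: alpha = 0.1. fail to reject H0.

tau_b = 0.0000 (C=5, D=5), p = 1.000000, fail to reject H0.


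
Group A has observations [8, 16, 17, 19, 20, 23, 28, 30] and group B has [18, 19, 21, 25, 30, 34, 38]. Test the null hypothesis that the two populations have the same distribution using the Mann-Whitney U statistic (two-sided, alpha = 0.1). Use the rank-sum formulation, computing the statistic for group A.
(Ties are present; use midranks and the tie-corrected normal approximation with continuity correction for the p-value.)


Step 1: Combine and sort all 15 observations; assign midranks.
sorted (value, group): (8,X), (16,X), (17,X), (18,Y), (19,X), (19,Y), (20,X), (21,Y), (23,X), (25,Y), (28,X), (30,X), (30,Y), (34,Y), (38,Y)
ranks: 8->1, 16->2, 17->3, 18->4, 19->5.5, 19->5.5, 20->7, 21->8, 23->9, 25->10, 28->11, 30->12.5, 30->12.5, 34->14, 38->15
Step 2: Rank sum for X: R1 = 1 + 2 + 3 + 5.5 + 7 + 9 + 11 + 12.5 = 51.
Step 3: U_X = R1 - n1(n1+1)/2 = 51 - 8*9/2 = 51 - 36 = 15.
       U_Y = n1*n2 - U_X = 56 - 15 = 41.
Step 4: Ties are present, so use the tie-corrected normal approximation (with continuity correction) for the p-value.
Step 5: p-value = 0.147286; compare to alpha = 0.1. fail to reject H0.

U_X = 15, p = 0.147286, fail to reject H0 at alpha = 0.1.


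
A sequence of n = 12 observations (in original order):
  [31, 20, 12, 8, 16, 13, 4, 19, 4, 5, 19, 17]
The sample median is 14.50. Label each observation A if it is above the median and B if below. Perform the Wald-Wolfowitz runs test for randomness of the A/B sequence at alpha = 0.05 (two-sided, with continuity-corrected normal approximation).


Step 1: Compute median = 14.50; label A = above, B = below.
Labels in order: AABBABBABBAA  (n_A = 6, n_B = 6)
Step 2: Count runs R = 7.
Step 3: Under H0 (random ordering), E[R] = 2*n_A*n_B/(n_A+n_B) + 1 = 2*6*6/12 + 1 = 7.0000.
        Var[R] = 2*n_A*n_B*(2*n_A*n_B - n_A - n_B) / ((n_A+n_B)^2 * (n_A+n_B-1)) = 4320/1584 = 2.7273.
        SD[R] = 1.6514.
Step 4: R = E[R], so z = 0 with no continuity correction.
Step 5: Two-sided p-value via normal approximation = 2*(1 - Phi(|z|)) = 1.000000.
Step 6: alpha = 0.05. fail to reject H0.

R = 7, z = 0.0000, p = 1.000000, fail to reject H0.


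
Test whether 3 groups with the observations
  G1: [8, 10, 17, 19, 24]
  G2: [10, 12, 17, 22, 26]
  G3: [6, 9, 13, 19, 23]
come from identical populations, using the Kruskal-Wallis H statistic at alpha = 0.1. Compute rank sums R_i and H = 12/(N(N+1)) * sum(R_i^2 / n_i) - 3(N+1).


Step 1: Combine all N = 15 observations and assign midranks.
sorted (value, group, rank): (6,G3,1), (8,G1,2), (9,G3,3), (10,G1,4.5), (10,G2,4.5), (12,G2,6), (13,G3,7), (17,G1,8.5), (17,G2,8.5), (19,G1,10.5), (19,G3,10.5), (22,G2,12), (23,G3,13), (24,G1,14), (26,G2,15)
Step 2: Sum ranks within each group.
R_1 = 39.5 (n_1 = 5)
R_2 = 46 (n_2 = 5)
R_3 = 34.5 (n_3 = 5)
Step 3: H = 12/(N(N+1)) * sum(R_i^2/n_i) - 3(N+1)
     = 12/(15*16) * (39.5^2/5 + 46^2/5 + 34.5^2/5) - 3*16
     = 0.050000 * 973.3 - 48
     = 0.665000.
Step 4: Ties present; correction factor C = 1 - 18/(15^3 - 15) = 0.994643. Corrected H = 0.665000 / 0.994643 = 0.668582.
Step 5: Under H0, H ~ chi^2(2); p-value = 0.715846.
Step 6: alpha = 0.1. fail to reject H0.

H = 0.6686, df = 2, p = 0.715846, fail to reject H0.


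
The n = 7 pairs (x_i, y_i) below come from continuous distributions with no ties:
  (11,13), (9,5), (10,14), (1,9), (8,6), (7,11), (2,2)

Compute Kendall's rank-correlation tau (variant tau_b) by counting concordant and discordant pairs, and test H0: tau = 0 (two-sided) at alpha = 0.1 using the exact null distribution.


Step 1: Enumerate the 21 unordered pairs (i,j) with i<j and classify each by sign(x_j-x_i) * sign(y_j-y_i).
  (1,2):dx=-2,dy=-8->C; (1,3):dx=-1,dy=+1->D; (1,4):dx=-10,dy=-4->C; (1,5):dx=-3,dy=-7->C
  (1,6):dx=-4,dy=-2->C; (1,7):dx=-9,dy=-11->C; (2,3):dx=+1,dy=+9->C; (2,4):dx=-8,dy=+4->D
  (2,5):dx=-1,dy=+1->D; (2,6):dx=-2,dy=+6->D; (2,7):dx=-7,dy=-3->C; (3,4):dx=-9,dy=-5->C
  (3,5):dx=-2,dy=-8->C; (3,6):dx=-3,dy=-3->C; (3,7):dx=-8,dy=-12->C; (4,5):dx=+7,dy=-3->D
  (4,6):dx=+6,dy=+2->C; (4,7):dx=+1,dy=-7->D; (5,6):dx=-1,dy=+5->D; (5,7):dx=-6,dy=-4->C
  (6,7):dx=-5,dy=-9->C
Step 2: C = 14, D = 7, total pairs = 21.
Step 3: tau = (C - D)/(n(n-1)/2) = (14 - 7)/21 = 0.333333.
Step 4: Exact two-sided p-value (enumerate n! = 5040 permutations of y under H0): p = 0.381349.
Step 5: alpha = 0.1. fail to reject H0.

tau_b = 0.3333 (C=14, D=7), p = 0.381349, fail to reject H0.


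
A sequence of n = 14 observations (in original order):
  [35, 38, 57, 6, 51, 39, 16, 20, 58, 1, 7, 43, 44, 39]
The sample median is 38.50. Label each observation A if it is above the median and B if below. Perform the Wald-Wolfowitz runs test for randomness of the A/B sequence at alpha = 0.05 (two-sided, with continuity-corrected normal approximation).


Step 1: Compute median = 38.50; label A = above, B = below.
Labels in order: BBABAABBABBAAA  (n_A = 7, n_B = 7)
Step 2: Count runs R = 8.
Step 3: Under H0 (random ordering), E[R] = 2*n_A*n_B/(n_A+n_B) + 1 = 2*7*7/14 + 1 = 8.0000.
        Var[R] = 2*n_A*n_B*(2*n_A*n_B - n_A - n_B) / ((n_A+n_B)^2 * (n_A+n_B-1)) = 8232/2548 = 3.2308.
        SD[R] = 1.7974.
Step 4: R = E[R], so z = 0 with no continuity correction.
Step 5: Two-sided p-value via normal approximation = 2*(1 - Phi(|z|)) = 1.000000.
Step 6: alpha = 0.05. fail to reject H0.

R = 8, z = 0.0000, p = 1.000000, fail to reject H0.


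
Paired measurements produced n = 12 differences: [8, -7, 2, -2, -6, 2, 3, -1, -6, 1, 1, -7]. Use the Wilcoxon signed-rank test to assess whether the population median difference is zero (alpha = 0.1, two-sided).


Step 1: Drop any zero differences (none here) and take |d_i|.
|d| = [8, 7, 2, 2, 6, 2, 3, 1, 6, 1, 1, 7]
Step 2: Midrank |d_i| (ties get averaged ranks).
ranks: |8|->12, |7|->10.5, |2|->5, |2|->5, |6|->8.5, |2|->5, |3|->7, |1|->2, |6|->8.5, |1|->2, |1|->2, |7|->10.5
Step 3: Attach original signs; sum ranks with positive sign and with negative sign.
W+ = 12 + 5 + 5 + 7 + 2 + 2 = 33
W- = 10.5 + 5 + 8.5 + 2 + 8.5 + 10.5 = 45
(Check: W+ + W- = 78 should equal n(n+1)/2 = 78.)
Step 4: Test statistic W = min(W+, W-) = 33.
Step 5: Ties in |d|, so use the tie-corrected normal approximation.
        E[W] = n(n+1)/4 = 12*13/4 = 39.
        Tie groups: |d|=1 (t=3), |d|=2 (t=3), |d|=6 (t=2), |d|=7 (t=2); sum(t^3 - t) = 60.
        Var[W] = n(n+1)(2n+1)/24 - sum(t^3-t)/48 = 3900/24 - 60/48 = 161.25.
        z = (W - E[W]) / sqrt(Var[W]) = (33 - 39) / 12.6984 = -0.4725.
        Two-sided p = 2*Phi(z) = 0.636570.
Step 6: alpha = 0.1. fail to reject H0.

W+ = 33, W- = 45, W = min = 33, p = 0.636570, fail to reject H0.


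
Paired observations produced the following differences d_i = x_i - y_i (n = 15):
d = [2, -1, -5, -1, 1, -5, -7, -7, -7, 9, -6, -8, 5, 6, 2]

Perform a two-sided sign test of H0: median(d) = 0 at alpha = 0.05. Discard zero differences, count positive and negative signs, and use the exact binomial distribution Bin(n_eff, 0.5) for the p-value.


Step 1: Discard zero differences. Original n = 15; n_eff = number of nonzero differences = 15.
Nonzero differences (with sign): +2, -1, -5, -1, +1, -5, -7, -7, -7, +9, -6, -8, +5, +6, +2
Step 2: Count signs: positive = 6, negative = 9.
Step 3: Under H0: P(positive) = 0.5, so the number of positives S ~ Bin(15, 0.5).
Step 4: Two-sided exact p-value = sum of Bin(15,0.5) probabilities at or below the observed probability = 0.607239.
Step 5: alpha = 0.05. fail to reject H0.

n_eff = 15, pos = 6, neg = 9, p = 0.607239, fail to reject H0.


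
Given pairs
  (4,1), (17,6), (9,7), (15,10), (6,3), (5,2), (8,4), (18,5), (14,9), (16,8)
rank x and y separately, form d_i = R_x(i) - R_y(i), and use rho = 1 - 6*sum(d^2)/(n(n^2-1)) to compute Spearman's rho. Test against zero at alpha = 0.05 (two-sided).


Step 1: Rank x and y separately (midranks; no ties here).
rank(x): 4->1, 17->9, 9->5, 15->7, 6->3, 5->2, 8->4, 18->10, 14->6, 16->8
rank(y): 1->1, 6->6, 7->7, 10->10, 3->3, 2->2, 4->4, 5->5, 9->9, 8->8
Step 2: d_i = R_x(i) - R_y(i); compute d_i^2.
  (1-1)^2=0, (9-6)^2=9, (5-7)^2=4, (7-10)^2=9, (3-3)^2=0, (2-2)^2=0, (4-4)^2=0, (10-5)^2=25, (6-9)^2=9, (8-8)^2=0
sum(d^2) = 56.
Step 3: rho = 1 - 6*56 / (10*(10^2 - 1)) = 1 - 336/990 = 0.660606.
Step 4: Under H0, t = rho * sqrt((n-2)/(1-rho^2)) = 2.4889 ~ t(8).
Step 5: Two-sided p-value from the t-distribution with 8 df = 0.037588.
Step 6: alpha = 0.05. reject H0.

rho = 0.6606, p = 0.037588, reject H0 at alpha = 0.05.


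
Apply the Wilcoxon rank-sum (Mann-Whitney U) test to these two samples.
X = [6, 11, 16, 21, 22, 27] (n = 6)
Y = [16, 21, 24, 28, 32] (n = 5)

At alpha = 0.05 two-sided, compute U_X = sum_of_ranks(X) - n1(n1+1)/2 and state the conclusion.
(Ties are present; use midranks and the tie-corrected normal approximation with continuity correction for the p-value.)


Step 1: Combine and sort all 11 observations; assign midranks.
sorted (value, group): (6,X), (11,X), (16,X), (16,Y), (21,X), (21,Y), (22,X), (24,Y), (27,X), (28,Y), (32,Y)
ranks: 6->1, 11->2, 16->3.5, 16->3.5, 21->5.5, 21->5.5, 22->7, 24->8, 27->9, 28->10, 32->11
Step 2: Rank sum for X: R1 = 1 + 2 + 3.5 + 5.5 + 7 + 9 = 28.
Step 3: U_X = R1 - n1(n1+1)/2 = 28 - 6*7/2 = 28 - 21 = 7.
       U_Y = n1*n2 - U_X = 30 - 7 = 23.
Step 4: Ties are present, so use the tie-corrected normal approximation (with continuity correction) for the p-value.
Step 5: p-value = 0.168954; compare to alpha = 0.05. fail to reject H0.

U_X = 7, p = 0.168954, fail to reject H0 at alpha = 0.05.


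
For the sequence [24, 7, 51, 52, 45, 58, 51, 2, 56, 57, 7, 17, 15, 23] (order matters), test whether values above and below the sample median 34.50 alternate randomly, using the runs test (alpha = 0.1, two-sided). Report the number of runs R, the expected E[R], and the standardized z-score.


Step 1: Compute median = 34.50; label A = above, B = below.
Labels in order: BBAAAAABAABBBB  (n_A = 7, n_B = 7)
Step 2: Count runs R = 5.
Step 3: Under H0 (random ordering), E[R] = 2*n_A*n_B/(n_A+n_B) + 1 = 2*7*7/14 + 1 = 8.0000.
        Var[R] = 2*n_A*n_B*(2*n_A*n_B - n_A - n_B) / ((n_A+n_B)^2 * (n_A+n_B-1)) = 8232/2548 = 3.2308.
        SD[R] = 1.7974.
Step 4: Continuity-corrected z = (R + 0.5 - E[R]) / SD[R] = (5 + 0.5 - 8.0000) / 1.7974 = -1.3909.
Step 5: Two-sided p-value via normal approximation = 2*(1 - Phi(|z|)) = 0.164264.
Step 6: alpha = 0.1. fail to reject H0.

R = 5, z = -1.3909, p = 0.164264, fail to reject H0.


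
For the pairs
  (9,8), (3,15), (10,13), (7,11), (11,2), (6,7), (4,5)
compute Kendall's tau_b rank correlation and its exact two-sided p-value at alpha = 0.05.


Step 1: Enumerate the 21 unordered pairs (i,j) with i<j and classify each by sign(x_j-x_i) * sign(y_j-y_i).
  (1,2):dx=-6,dy=+7->D; (1,3):dx=+1,dy=+5->C; (1,4):dx=-2,dy=+3->D; (1,5):dx=+2,dy=-6->D
  (1,6):dx=-3,dy=-1->C; (1,7):dx=-5,dy=-3->C; (2,3):dx=+7,dy=-2->D; (2,4):dx=+4,dy=-4->D
  (2,5):dx=+8,dy=-13->D; (2,6):dx=+3,dy=-8->D; (2,7):dx=+1,dy=-10->D; (3,4):dx=-3,dy=-2->C
  (3,5):dx=+1,dy=-11->D; (3,6):dx=-4,dy=-6->C; (3,7):dx=-6,dy=-8->C; (4,5):dx=+4,dy=-9->D
  (4,6):dx=-1,dy=-4->C; (4,7):dx=-3,dy=-6->C; (5,6):dx=-5,dy=+5->D; (5,7):dx=-7,dy=+3->D
  (6,7):dx=-2,dy=-2->C
Step 2: C = 9, D = 12, total pairs = 21.
Step 3: tau = (C - D)/(n(n-1)/2) = (9 - 12)/21 = -0.142857.
Step 4: Exact two-sided p-value (enumerate n! = 5040 permutations of y under H0): p = 0.772619.
Step 5: alpha = 0.05. fail to reject H0.

tau_b = -0.1429 (C=9, D=12), p = 0.772619, fail to reject H0.


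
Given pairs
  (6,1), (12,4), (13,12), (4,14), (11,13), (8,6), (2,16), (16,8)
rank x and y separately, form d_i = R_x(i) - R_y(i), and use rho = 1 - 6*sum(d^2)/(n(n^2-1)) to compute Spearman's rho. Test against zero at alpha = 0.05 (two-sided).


Step 1: Rank x and y separately (midranks; no ties here).
rank(x): 6->3, 12->6, 13->7, 4->2, 11->5, 8->4, 2->1, 16->8
rank(y): 1->1, 4->2, 12->5, 14->7, 13->6, 6->3, 16->8, 8->4
Step 2: d_i = R_x(i) - R_y(i); compute d_i^2.
  (3-1)^2=4, (6-2)^2=16, (7-5)^2=4, (2-7)^2=25, (5-6)^2=1, (4-3)^2=1, (1-8)^2=49, (8-4)^2=16
sum(d^2) = 116.
Step 3: rho = 1 - 6*116 / (8*(8^2 - 1)) = 1 - 696/504 = -0.380952.
Step 4: Under H0, t = rho * sqrt((n-2)/(1-rho^2)) = -1.0092 ~ t(6).
Step 5: Two-sided p-value from the t-distribution with 6 df = 0.351813.
Step 6: alpha = 0.05. fail to reject H0.

rho = -0.3810, p = 0.351813, fail to reject H0 at alpha = 0.05.


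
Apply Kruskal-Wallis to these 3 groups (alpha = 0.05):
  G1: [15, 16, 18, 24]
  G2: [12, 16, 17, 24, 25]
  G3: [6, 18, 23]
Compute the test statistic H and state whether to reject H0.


Step 1: Combine all N = 12 observations and assign midranks.
sorted (value, group, rank): (6,G3,1), (12,G2,2), (15,G1,3), (16,G1,4.5), (16,G2,4.5), (17,G2,6), (18,G1,7.5), (18,G3,7.5), (23,G3,9), (24,G1,10.5), (24,G2,10.5), (25,G2,12)
Step 2: Sum ranks within each group.
R_1 = 25.5 (n_1 = 4)
R_2 = 35 (n_2 = 5)
R_3 = 17.5 (n_3 = 3)
Step 3: H = 12/(N(N+1)) * sum(R_i^2/n_i) - 3(N+1)
     = 12/(12*13) * (25.5^2/4 + 35^2/5 + 17.5^2/3) - 3*13
     = 0.076923 * 509.646 - 39
     = 0.203526.
Step 4: Ties present; correction factor C = 1 - 18/(12^3 - 12) = 0.989510. Corrected H = 0.203526 / 0.989510 = 0.205683.
Step 5: Under H0, H ~ chi^2(2); p-value = 0.902270.
Step 6: alpha = 0.05. fail to reject H0.

H = 0.2057, df = 2, p = 0.902270, fail to reject H0.


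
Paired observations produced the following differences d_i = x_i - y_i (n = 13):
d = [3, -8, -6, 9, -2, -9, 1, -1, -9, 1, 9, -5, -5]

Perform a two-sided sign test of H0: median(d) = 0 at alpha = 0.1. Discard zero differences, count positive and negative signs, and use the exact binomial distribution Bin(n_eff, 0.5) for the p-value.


Step 1: Discard zero differences. Original n = 13; n_eff = number of nonzero differences = 13.
Nonzero differences (with sign): +3, -8, -6, +9, -2, -9, +1, -1, -9, +1, +9, -5, -5
Step 2: Count signs: positive = 5, negative = 8.
Step 3: Under H0: P(positive) = 0.5, so the number of positives S ~ Bin(13, 0.5).
Step 4: Two-sided exact p-value = sum of Bin(13,0.5) probabilities at or below the observed probability = 0.581055.
Step 5: alpha = 0.1. fail to reject H0.

n_eff = 13, pos = 5, neg = 8, p = 0.581055, fail to reject H0.


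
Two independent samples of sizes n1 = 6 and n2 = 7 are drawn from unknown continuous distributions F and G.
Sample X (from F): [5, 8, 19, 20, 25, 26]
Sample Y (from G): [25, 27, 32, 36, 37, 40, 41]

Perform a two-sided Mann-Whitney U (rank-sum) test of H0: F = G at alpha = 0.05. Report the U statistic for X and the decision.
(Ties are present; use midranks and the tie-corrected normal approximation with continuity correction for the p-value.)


Step 1: Combine and sort all 13 observations; assign midranks.
sorted (value, group): (5,X), (8,X), (19,X), (20,X), (25,X), (25,Y), (26,X), (27,Y), (32,Y), (36,Y), (37,Y), (40,Y), (41,Y)
ranks: 5->1, 8->2, 19->3, 20->4, 25->5.5, 25->5.5, 26->7, 27->8, 32->9, 36->10, 37->11, 40->12, 41->13
Step 2: Rank sum for X: R1 = 1 + 2 + 3 + 4 + 5.5 + 7 = 22.5.
Step 3: U_X = R1 - n1(n1+1)/2 = 22.5 - 6*7/2 = 22.5 - 21 = 1.5.
       U_Y = n1*n2 - U_X = 42 - 1.5 = 40.5.
Step 4: Ties are present, so use the tie-corrected normal approximation (with continuity correction) for the p-value.
Step 5: p-value = 0.006567; compare to alpha = 0.05. reject H0.

U_X = 1.5, p = 0.006567, reject H0 at alpha = 0.05.


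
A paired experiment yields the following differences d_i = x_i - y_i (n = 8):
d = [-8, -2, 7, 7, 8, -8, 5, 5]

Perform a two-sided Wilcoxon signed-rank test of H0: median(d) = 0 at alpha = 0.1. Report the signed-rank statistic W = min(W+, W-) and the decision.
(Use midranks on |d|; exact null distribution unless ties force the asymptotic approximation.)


Step 1: Drop any zero differences (none here) and take |d_i|.
|d| = [8, 2, 7, 7, 8, 8, 5, 5]
Step 2: Midrank |d_i| (ties get averaged ranks).
ranks: |8|->7, |2|->1, |7|->4.5, |7|->4.5, |8|->7, |8|->7, |5|->2.5, |5|->2.5
Step 3: Attach original signs; sum ranks with positive sign and with negative sign.
W+ = 4.5 + 4.5 + 7 + 2.5 + 2.5 = 21
W- = 7 + 1 + 7 = 15
(Check: W+ + W- = 36 should equal n(n+1)/2 = 36.)
Step 4: Test statistic W = min(W+, W-) = 15.
Step 5: Ties in |d|, so use the tie-corrected normal approximation.
        E[W] = n(n+1)/4 = 8*9/4 = 18.
        Tie groups: |d|=5 (t=2), |d|=7 (t=2), |d|=8 (t=3); sum(t^3 - t) = 36.
        Var[W] = n(n+1)(2n+1)/24 - sum(t^3-t)/48 = 1224/24 - 36/48 = 50.25.
        z = (W - E[W]) / sqrt(Var[W]) = (15 - 18) / 7.0887 = -0.4232.
        Two-sided p = 2*Phi(z) = 0.672144.
Step 6: alpha = 0.1. fail to reject H0.

W+ = 21, W- = 15, W = min = 15, p = 0.672144, fail to reject H0.


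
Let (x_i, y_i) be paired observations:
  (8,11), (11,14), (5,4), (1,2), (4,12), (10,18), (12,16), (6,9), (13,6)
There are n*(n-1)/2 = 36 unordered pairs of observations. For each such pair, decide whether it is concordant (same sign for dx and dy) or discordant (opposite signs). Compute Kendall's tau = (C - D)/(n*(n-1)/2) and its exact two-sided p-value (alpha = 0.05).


Step 1: Enumerate the 36 unordered pairs (i,j) with i<j and classify each by sign(x_j-x_i) * sign(y_j-y_i).
  (1,2):dx=+3,dy=+3->C; (1,3):dx=-3,dy=-7->C; (1,4):dx=-7,dy=-9->C; (1,5):dx=-4,dy=+1->D
  (1,6):dx=+2,dy=+7->C; (1,7):dx=+4,dy=+5->C; (1,8):dx=-2,dy=-2->C; (1,9):dx=+5,dy=-5->D
  (2,3):dx=-6,dy=-10->C; (2,4):dx=-10,dy=-12->C; (2,5):dx=-7,dy=-2->C; (2,6):dx=-1,dy=+4->D
  (2,7):dx=+1,dy=+2->C; (2,8):dx=-5,dy=-5->C; (2,9):dx=+2,dy=-8->D; (3,4):dx=-4,dy=-2->C
  (3,5):dx=-1,dy=+8->D; (3,6):dx=+5,dy=+14->C; (3,7):dx=+7,dy=+12->C; (3,8):dx=+1,dy=+5->C
  (3,9):dx=+8,dy=+2->C; (4,5):dx=+3,dy=+10->C; (4,6):dx=+9,dy=+16->C; (4,7):dx=+11,dy=+14->C
  (4,8):dx=+5,dy=+7->C; (4,9):dx=+12,dy=+4->C; (5,6):dx=+6,dy=+6->C; (5,7):dx=+8,dy=+4->C
  (5,8):dx=+2,dy=-3->D; (5,9):dx=+9,dy=-6->D; (6,7):dx=+2,dy=-2->D; (6,8):dx=-4,dy=-9->C
  (6,9):dx=+3,dy=-12->D; (7,8):dx=-6,dy=-7->C; (7,9):dx=+1,dy=-10->D; (8,9):dx=+7,dy=-3->D
Step 2: C = 25, D = 11, total pairs = 36.
Step 3: tau = (C - D)/(n(n-1)/2) = (25 - 11)/36 = 0.388889.
Step 4: Exact two-sided p-value (enumerate n! = 362880 permutations of y under H0): p = 0.180181.
Step 5: alpha = 0.05. fail to reject H0.

tau_b = 0.3889 (C=25, D=11), p = 0.180181, fail to reject H0.


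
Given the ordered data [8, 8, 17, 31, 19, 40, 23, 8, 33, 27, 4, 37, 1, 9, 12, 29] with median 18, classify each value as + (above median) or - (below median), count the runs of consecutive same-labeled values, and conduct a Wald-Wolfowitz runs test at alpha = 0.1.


Step 1: Compute median = 18; label A = above, B = below.
Labels in order: BBBAAAABAABABBBA  (n_A = 8, n_B = 8)
Step 2: Count runs R = 8.
Step 3: Under H0 (random ordering), E[R] = 2*n_A*n_B/(n_A+n_B) + 1 = 2*8*8/16 + 1 = 9.0000.
        Var[R] = 2*n_A*n_B*(2*n_A*n_B - n_A - n_B) / ((n_A+n_B)^2 * (n_A+n_B-1)) = 14336/3840 = 3.7333.
        SD[R] = 1.9322.
Step 4: Continuity-corrected z = (R + 0.5 - E[R]) / SD[R] = (8 + 0.5 - 9.0000) / 1.9322 = -0.2588.
Step 5: Two-sided p-value via normal approximation = 2*(1 - Phi(|z|)) = 0.795809.
Step 6: alpha = 0.1. fail to reject H0.

R = 8, z = -0.2588, p = 0.795809, fail to reject H0.


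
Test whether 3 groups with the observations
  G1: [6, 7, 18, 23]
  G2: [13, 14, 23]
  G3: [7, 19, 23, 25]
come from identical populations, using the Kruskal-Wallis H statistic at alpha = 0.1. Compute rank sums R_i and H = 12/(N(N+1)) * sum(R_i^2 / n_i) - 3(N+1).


Step 1: Combine all N = 11 observations and assign midranks.
sorted (value, group, rank): (6,G1,1), (7,G1,2.5), (7,G3,2.5), (13,G2,4), (14,G2,5), (18,G1,6), (19,G3,7), (23,G1,9), (23,G2,9), (23,G3,9), (25,G3,11)
Step 2: Sum ranks within each group.
R_1 = 18.5 (n_1 = 4)
R_2 = 18 (n_2 = 3)
R_3 = 29.5 (n_3 = 4)
Step 3: H = 12/(N(N+1)) * sum(R_i^2/n_i) - 3(N+1)
     = 12/(11*12) * (18.5^2/4 + 18^2/3 + 29.5^2/4) - 3*12
     = 0.090909 * 411.125 - 36
     = 1.375000.
Step 4: Ties present; correction factor C = 1 - 30/(11^3 - 11) = 0.977273. Corrected H = 1.375000 / 0.977273 = 1.406977.
Step 5: Under H0, H ~ chi^2(2); p-value = 0.494856.
Step 6: alpha = 0.1. fail to reject H0.

H = 1.4070, df = 2, p = 0.494856, fail to reject H0.


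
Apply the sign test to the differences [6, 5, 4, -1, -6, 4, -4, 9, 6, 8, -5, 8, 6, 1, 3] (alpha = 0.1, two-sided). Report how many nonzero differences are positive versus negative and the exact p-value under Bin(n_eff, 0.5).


Step 1: Discard zero differences. Original n = 15; n_eff = number of nonzero differences = 15.
Nonzero differences (with sign): +6, +5, +4, -1, -6, +4, -4, +9, +6, +8, -5, +8, +6, +1, +3
Step 2: Count signs: positive = 11, negative = 4.
Step 3: Under H0: P(positive) = 0.5, so the number of positives S ~ Bin(15, 0.5).
Step 4: Two-sided exact p-value = sum of Bin(15,0.5) probabilities at or below the observed probability = 0.118469.
Step 5: alpha = 0.1. fail to reject H0.

n_eff = 15, pos = 11, neg = 4, p = 0.118469, fail to reject H0.


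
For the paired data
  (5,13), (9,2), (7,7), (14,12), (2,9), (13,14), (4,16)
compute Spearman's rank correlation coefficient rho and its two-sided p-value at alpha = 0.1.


Step 1: Rank x and y separately (midranks; no ties here).
rank(x): 5->3, 9->5, 7->4, 14->7, 2->1, 13->6, 4->2
rank(y): 13->5, 2->1, 7->2, 12->4, 9->3, 14->6, 16->7
Step 2: d_i = R_x(i) - R_y(i); compute d_i^2.
  (3-5)^2=4, (5-1)^2=16, (4-2)^2=4, (7-4)^2=9, (1-3)^2=4, (6-6)^2=0, (2-7)^2=25
sum(d^2) = 62.
Step 3: rho = 1 - 6*62 / (7*(7^2 - 1)) = 1 - 372/336 = -0.107143.
Step 4: Under H0, t = rho * sqrt((n-2)/(1-rho^2)) = -0.2410 ~ t(5).
Step 5: Two-sided p-value from the t-distribution with 5 df = 0.819151.
Step 6: alpha = 0.1. fail to reject H0.

rho = -0.1071, p = 0.819151, fail to reject H0 at alpha = 0.1.


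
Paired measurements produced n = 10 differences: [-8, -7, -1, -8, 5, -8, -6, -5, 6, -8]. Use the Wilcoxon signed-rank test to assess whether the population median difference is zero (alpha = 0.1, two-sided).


Step 1: Drop any zero differences (none here) and take |d_i|.
|d| = [8, 7, 1, 8, 5, 8, 6, 5, 6, 8]
Step 2: Midrank |d_i| (ties get averaged ranks).
ranks: |8|->8.5, |7|->6, |1|->1, |8|->8.5, |5|->2.5, |8|->8.5, |6|->4.5, |5|->2.5, |6|->4.5, |8|->8.5
Step 3: Attach original signs; sum ranks with positive sign and with negative sign.
W+ = 2.5 + 4.5 = 7
W- = 8.5 + 6 + 1 + 8.5 + 8.5 + 4.5 + 2.5 + 8.5 = 48
(Check: W+ + W- = 55 should equal n(n+1)/2 = 55.)
Step 4: Test statistic W = min(W+, W-) = 7.
Step 5: Ties in |d|, so use the tie-corrected normal approximation.
        E[W] = n(n+1)/4 = 10*11/4 = 27.5.
        Tie groups: |d|=5 (t=2), |d|=6 (t=2), |d|=8 (t=4); sum(t^3 - t) = 72.
        Var[W] = n(n+1)(2n+1)/24 - sum(t^3-t)/48 = 2310/24 - 72/48 = 94.75.
        z = (W - E[W]) / sqrt(Var[W]) = (7 - 27.5) / 9.7340 = -2.1060.
        Two-sided p = 2*Phi(z) = 0.035202.
Step 6: alpha = 0.1. reject H0.

W+ = 7, W- = 48, W = min = 7, p = 0.035202, reject H0.


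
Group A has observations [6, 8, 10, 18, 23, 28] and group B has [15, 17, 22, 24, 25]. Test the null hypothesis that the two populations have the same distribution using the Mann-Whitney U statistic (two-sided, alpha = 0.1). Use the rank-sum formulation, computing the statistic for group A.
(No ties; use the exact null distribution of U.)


Step 1: Combine and sort all 11 observations; assign midranks.
sorted (value, group): (6,X), (8,X), (10,X), (15,Y), (17,Y), (18,X), (22,Y), (23,X), (24,Y), (25,Y), (28,X)
ranks: 6->1, 8->2, 10->3, 15->4, 17->5, 18->6, 22->7, 23->8, 24->9, 25->10, 28->11
Step 2: Rank sum for X: R1 = 1 + 2 + 3 + 6 + 8 + 11 = 31.
Step 3: U_X = R1 - n1(n1+1)/2 = 31 - 6*7/2 = 31 - 21 = 10.
       U_Y = n1*n2 - U_X = 30 - 10 = 20.
Step 4: No ties, so the exact null distribution of U (based on enumerating the C(11,6) = 462 equally likely rank assignments) gives the two-sided p-value.
Step 5: p-value = 0.428571; compare to alpha = 0.1. fail to reject H0.

U_X = 10, p = 0.428571, fail to reject H0 at alpha = 0.1.


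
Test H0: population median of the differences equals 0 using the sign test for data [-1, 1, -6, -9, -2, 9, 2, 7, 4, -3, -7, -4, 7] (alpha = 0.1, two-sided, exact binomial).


Step 1: Discard zero differences. Original n = 13; n_eff = number of nonzero differences = 13.
Nonzero differences (with sign): -1, +1, -6, -9, -2, +9, +2, +7, +4, -3, -7, -4, +7
Step 2: Count signs: positive = 6, negative = 7.
Step 3: Under H0: P(positive) = 0.5, so the number of positives S ~ Bin(13, 0.5).
Step 4: Two-sided exact p-value = sum of Bin(13,0.5) probabilities at or below the observed probability = 1.000000.
Step 5: alpha = 0.1. fail to reject H0.

n_eff = 13, pos = 6, neg = 7, p = 1.000000, fail to reject H0.


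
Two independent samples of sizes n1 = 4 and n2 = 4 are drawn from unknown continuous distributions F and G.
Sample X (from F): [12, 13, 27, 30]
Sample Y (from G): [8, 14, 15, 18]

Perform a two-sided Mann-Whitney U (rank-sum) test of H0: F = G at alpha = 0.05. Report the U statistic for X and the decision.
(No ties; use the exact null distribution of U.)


Step 1: Combine and sort all 8 observations; assign midranks.
sorted (value, group): (8,Y), (12,X), (13,X), (14,Y), (15,Y), (18,Y), (27,X), (30,X)
ranks: 8->1, 12->2, 13->3, 14->4, 15->5, 18->6, 27->7, 30->8
Step 2: Rank sum for X: R1 = 2 + 3 + 7 + 8 = 20.
Step 3: U_X = R1 - n1(n1+1)/2 = 20 - 4*5/2 = 20 - 10 = 10.
       U_Y = n1*n2 - U_X = 16 - 10 = 6.
Step 4: No ties, so the exact null distribution of U (based on enumerating the C(8,4) = 70 equally likely rank assignments) gives the two-sided p-value.
Step 5: p-value = 0.685714; compare to alpha = 0.05. fail to reject H0.

U_X = 10, p = 0.685714, fail to reject H0 at alpha = 0.05.


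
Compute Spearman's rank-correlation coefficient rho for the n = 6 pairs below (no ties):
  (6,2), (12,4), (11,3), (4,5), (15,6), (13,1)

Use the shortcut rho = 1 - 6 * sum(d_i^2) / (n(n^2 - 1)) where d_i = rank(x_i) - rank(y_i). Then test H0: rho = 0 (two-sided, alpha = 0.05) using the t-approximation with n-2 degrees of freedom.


Step 1: Rank x and y separately (midranks; no ties here).
rank(x): 6->2, 12->4, 11->3, 4->1, 15->6, 13->5
rank(y): 2->2, 4->4, 3->3, 5->5, 6->6, 1->1
Step 2: d_i = R_x(i) - R_y(i); compute d_i^2.
  (2-2)^2=0, (4-4)^2=0, (3-3)^2=0, (1-5)^2=16, (6-6)^2=0, (5-1)^2=16
sum(d^2) = 32.
Step 3: rho = 1 - 6*32 / (6*(6^2 - 1)) = 1 - 192/210 = 0.085714.
Step 4: Under H0, t = rho * sqrt((n-2)/(1-rho^2)) = 0.1721 ~ t(4).
Step 5: Two-sided p-value from the t-distribution with 4 df = 0.871743.
Step 6: alpha = 0.05. fail to reject H0.

rho = 0.0857, p = 0.871743, fail to reject H0 at alpha = 0.05.
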